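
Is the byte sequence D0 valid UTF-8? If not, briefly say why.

invalid (sequence truncated)

Leading byte 0xD0 = 11010000 → 2-byte form, but only 1 byte is present.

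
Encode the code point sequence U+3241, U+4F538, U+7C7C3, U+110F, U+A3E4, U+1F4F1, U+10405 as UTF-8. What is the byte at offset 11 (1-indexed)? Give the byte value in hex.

0x83

1-indexed offset 11 is 0-indexed offset 10.
U+3241 → 3-byte form E3 89 81 at offsets 0–2.
U+4F538 → 4-byte form F1 8F 94 B8 at offsets 3–6.
U+7C7C3 → 4-byte form F1 BC 9F 83 at offsets 7–10.
Offset 10 falls in char 3's range; it's byte 4 of F1 BC 9F 83 = 0x83.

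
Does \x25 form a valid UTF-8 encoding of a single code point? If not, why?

Leading byte 0x25 = 00100101 → 1-byte form.

valid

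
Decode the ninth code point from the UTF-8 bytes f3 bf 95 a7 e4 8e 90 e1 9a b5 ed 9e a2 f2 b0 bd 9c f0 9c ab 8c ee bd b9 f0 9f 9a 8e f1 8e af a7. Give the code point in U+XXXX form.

Offset 0: leading byte 0xF3 = 11110011 → 4-byte char #1 = F3 BF 95 A7.
Offset 4: leading byte 0xE4 = 11100100 → 3-byte char #2 = E4 8E 90.
Offset 7: leading byte 0xE1 = 11100001 → 3-byte char #3 = E1 9A B5.
Offset 10: leading byte 0xED = 11101101 → 3-byte char #4 = ED 9E A2.
Offset 13: leading byte 0xF2 = 11110010 → 4-byte char #5 = F2 B0 BD 9C.
Offset 17: leading byte 0xF0 = 11110000 → 4-byte char #6 = F0 9C AB 8C.
Offset 21: leading byte 0xEE = 11101110 → 3-byte char #7 = EE BD B9.
Offset 24: leading byte 0xF0 = 11110000 → 4-byte char #8 = F0 9F 9A 8E.
Offset 28: leading byte 0xF1 = 11110001 → 4-byte char #9 = F1 8E AF A7.
Leading byte 0xF1 = 11110001 matches 11110xxx → 4-byte sequence.
Byte 1: 0xF1 = 11110001, payload 001 (3 bits).
Byte 2: 0x8E = 10001110 (10xxxxxx ✓), payload 001110.
Byte 3: 0xAF = 10101111 (10xxxxxx ✓), payload 101111.
Byte 4: 0xA7 = 10100111 (10xxxxxx ✓), payload 100111.
Concatenate: 001001110101111100111 = 0x4EBE7 (21 bits → U+4EBE7).

U+4EBE7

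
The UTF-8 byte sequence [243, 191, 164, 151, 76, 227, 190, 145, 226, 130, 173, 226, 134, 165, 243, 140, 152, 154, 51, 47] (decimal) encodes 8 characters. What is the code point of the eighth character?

U+002F

Offset 0: leading byte 0xF3 = 11110011 → 4-byte char #1 = F3 BF A4 97.
Offset 4: leading byte 0x4C = 01001100 → 1-byte char #2 = 4C.
Offset 5: leading byte 0xE3 = 11100011 → 3-byte char #3 = E3 BE 91.
Offset 8: leading byte 0xE2 = 11100010 → 3-byte char #4 = E2 82 AD.
Offset 11: leading byte 0xE2 = 11100010 → 3-byte char #5 = E2 86 A5.
Offset 14: leading byte 0xF3 = 11110011 → 4-byte char #6 = F3 8C 98 9A.
Offset 18: leading byte 0x33 = 00110011 → 1-byte char #7 = 33.
Offset 19: leading byte 0x2F = 00101111 → 1-byte char #8 = 2F.
Leading byte 0x2F = 00101111 matches 0xxxxxxx → 1-byte sequence.
Byte 1: 0x2F = 00101111, payload 0101111 (7 bits).
Concatenate: 0101111 = 0x2F (7 bits → U+002F).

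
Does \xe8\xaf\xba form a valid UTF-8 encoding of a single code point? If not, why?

valid

Leading byte 0xE8 = 11101000 → 3-byte form.
Continuation bytes 0xAF=10101111, 0xBA=10111010 all match 10xxxxxx.
Decoded value 0x8BFA is ≥ 0x800 (shortest form) and not a surrogate.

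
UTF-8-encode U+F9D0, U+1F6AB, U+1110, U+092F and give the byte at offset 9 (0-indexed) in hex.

U+F9D0 → 3-byte form EF A7 90 at offsets 0–2.
U+1F6AB → 4-byte form F0 9F 9A AB at offsets 3–6.
U+1110 → 3-byte form E1 84 90 at offsets 7–9.
Offset 9 falls in char 3's range; it's byte 3 of E1 84 90 = 0x90.

0x90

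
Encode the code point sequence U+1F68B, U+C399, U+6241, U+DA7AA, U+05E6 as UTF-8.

F0 9F 9A 8B EC 8E 99 E6 89 81 F3 9A 9E AA D7 A6

U+1F68B: 4-byte form → F0 9F 9A 8B.
U+C399: 3-byte form → EC 8E 99.
U+6241: 3-byte form → E6 89 81.
U+DA7AA: 4-byte form → F3 9A 9E AA.
U+05E6: 2-byte form → D7 A6.
Concatenated (16 bytes): F0 9F 9A 8B EC 8E 99 E6 89 81 F3 9A 9E AA D7 A6.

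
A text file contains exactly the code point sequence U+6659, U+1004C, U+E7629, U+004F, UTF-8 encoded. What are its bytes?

U+6659: 3-byte form → E6 99 99.
U+1004C: 4-byte form → F0 90 81 8C.
U+E7629: 4-byte form → F3 A7 98 A9.
U+004F: 1-byte form → 4F.
Concatenated (12 bytes): E6 99 99 F0 90 81 8C F3 A7 98 A9 4F.

E6 99 99 F0 90 81 8C F3 A7 98 A9 4F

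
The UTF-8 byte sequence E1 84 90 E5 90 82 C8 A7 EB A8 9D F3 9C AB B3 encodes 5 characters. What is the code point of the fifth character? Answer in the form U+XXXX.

U+DCAF3

Offset 0: leading byte 0xE1 = 11100001 → 3-byte char #1 = E1 84 90.
Offset 3: leading byte 0xE5 = 11100101 → 3-byte char #2 = E5 90 82.
Offset 6: leading byte 0xC8 = 11001000 → 2-byte char #3 = C8 A7.
Offset 8: leading byte 0xEB = 11101011 → 3-byte char #4 = EB A8 9D.
Offset 11: leading byte 0xF3 = 11110011 → 4-byte char #5 = F3 9C AB B3.
Leading byte 0xF3 = 11110011 matches 11110xxx → 4-byte sequence.
Byte 1: 0xF3 = 11110011, payload 011 (3 bits).
Byte 2: 0x9C = 10011100 (10xxxxxx ✓), payload 011100.
Byte 3: 0xAB = 10101011 (10xxxxxx ✓), payload 101011.
Byte 4: 0xB3 = 10110011 (10xxxxxx ✓), payload 110011.
Concatenate: 011011100101011110011 = 0xDCAF3 (21 bits → U+DCAF3).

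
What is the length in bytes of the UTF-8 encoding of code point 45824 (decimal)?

U+B300 = 0xB300. UTF-8 uses 1 byte below 0x80, 2 below 0x800, 3 below 0x10000, 4 up to 0x10FFFF. 0xB300 is in U+0800–U+FFFF → 3 bytes.

3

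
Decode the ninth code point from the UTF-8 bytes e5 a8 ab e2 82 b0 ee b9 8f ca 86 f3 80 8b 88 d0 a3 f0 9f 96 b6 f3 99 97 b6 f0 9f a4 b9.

U+1F939

Offset 0: leading byte 0xE5 = 11100101 → 3-byte char #1 = E5 A8 AB.
Offset 3: leading byte 0xE2 = 11100010 → 3-byte char #2 = E2 82 B0.
Offset 6: leading byte 0xEE = 11101110 → 3-byte char #3 = EE B9 8F.
Offset 9: leading byte 0xCA = 11001010 → 2-byte char #4 = CA 86.
Offset 11: leading byte 0xF3 = 11110011 → 4-byte char #5 = F3 80 8B 88.
Offset 15: leading byte 0xD0 = 11010000 → 2-byte char #6 = D0 A3.
Offset 17: leading byte 0xF0 = 11110000 → 4-byte char #7 = F0 9F 96 B6.
Offset 21: leading byte 0xF3 = 11110011 → 4-byte char #8 = F3 99 97 B6.
Offset 25: leading byte 0xF0 = 11110000 → 4-byte char #9 = F0 9F A4 B9.
Leading byte 0xF0 = 11110000 matches 11110xxx → 4-byte sequence.
Byte 1: 0xF0 = 11110000, payload 000 (3 bits).
Byte 2: 0x9F = 10011111 (10xxxxxx ✓), payload 011111.
Byte 3: 0xA4 = 10100100 (10xxxxxx ✓), payload 100100.
Byte 4: 0xB9 = 10111001 (10xxxxxx ✓), payload 111001.
Concatenate: 000011111100100111001 = 0x1F939 (21 bits → U+1F939).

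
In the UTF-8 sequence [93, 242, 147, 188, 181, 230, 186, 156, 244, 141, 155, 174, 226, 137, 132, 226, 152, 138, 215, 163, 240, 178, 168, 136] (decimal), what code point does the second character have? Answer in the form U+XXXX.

Offset 0: leading byte 0x5D = 01011101 → 1-byte char #1 = 5D.
Offset 1: leading byte 0xF2 = 11110010 → 4-byte char #2 = F2 93 BC B5.
Leading byte 0xF2 = 11110010 matches 11110xxx → 4-byte sequence.
Byte 1: 0xF2 = 11110010, payload 010 (3 bits).
Byte 2: 0x93 = 10010011 (10xxxxxx ✓), payload 010011.
Byte 3: 0xBC = 10111100 (10xxxxxx ✓), payload 111100.
Byte 4: 0xB5 = 10110101 (10xxxxxx ✓), payload 110101.
Concatenate: 010010011111100110101 = 0x93F35 (21 bits → U+93F35).

U+93F35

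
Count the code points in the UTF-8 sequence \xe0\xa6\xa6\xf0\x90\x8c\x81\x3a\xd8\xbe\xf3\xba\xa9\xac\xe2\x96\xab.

Byte at offset 0: 0xE0 = 11100000 → 3-byte char (#1). Advance 3.
Byte at offset 3: 0xF0 = 11110000 → 4-byte char (#2). Advance 4.
Byte at offset 7: 0x3A = 00111010 → 1-byte char (#3). Advance 1.
Byte at offset 8: 0xD8 = 11011000 → 2-byte char (#4). Advance 2.
Byte at offset 10: 0xF3 = 11110011 → 4-byte char (#5). Advance 4.
Byte at offset 14: 0xE2 = 11100010 → 3-byte char (#6). Advance 3.
Reached end at offset 17 after 6 code points.

6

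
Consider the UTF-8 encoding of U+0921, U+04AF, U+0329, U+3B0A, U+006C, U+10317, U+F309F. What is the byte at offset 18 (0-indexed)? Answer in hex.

U+0921 → 3-byte form E0 A4 A1 at offsets 0–2.
U+04AF → 2-byte form D2 AF at offsets 3–4.
U+0329 → 2-byte form CC A9 at offsets 5–6.
U+3B0A → 3-byte form E3 AC 8A at offsets 7–9.
U+006C → 1-byte form 6C at offsets 10–10.
U+10317 → 4-byte form F0 90 8C 97 at offsets 11–14.
U+F309F → 4-byte form F3 B3 82 9F at offsets 15–18.
Offset 18 falls in char 7's range; it's byte 4 of F3 B3 82 9F = 0x9F.

0x9F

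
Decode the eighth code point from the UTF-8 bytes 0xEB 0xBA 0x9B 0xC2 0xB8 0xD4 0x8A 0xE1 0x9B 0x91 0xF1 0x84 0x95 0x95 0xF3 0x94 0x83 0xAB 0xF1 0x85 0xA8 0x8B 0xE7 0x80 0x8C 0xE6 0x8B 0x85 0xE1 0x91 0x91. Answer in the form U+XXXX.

Offset 0: leading byte 0xEB = 11101011 → 3-byte char #1 = EB BA 9B.
Offset 3: leading byte 0xC2 = 11000010 → 2-byte char #2 = C2 B8.
Offset 5: leading byte 0xD4 = 11010100 → 2-byte char #3 = D4 8A.
Offset 7: leading byte 0xE1 = 11100001 → 3-byte char #4 = E1 9B 91.
Offset 10: leading byte 0xF1 = 11110001 → 4-byte char #5 = F1 84 95 95.
Offset 14: leading byte 0xF3 = 11110011 → 4-byte char #6 = F3 94 83 AB.
Offset 18: leading byte 0xF1 = 11110001 → 4-byte char #7 = F1 85 A8 8B.
Offset 22: leading byte 0xE7 = 11100111 → 3-byte char #8 = E7 80 8C.
Leading byte 0xE7 = 11100111 matches 1110xxxx → 3-byte sequence.
Byte 1: 0xE7 = 11100111, payload 0111 (4 bits).
Byte 2: 0x80 = 10000000 (10xxxxxx ✓), payload 000000.
Byte 3: 0x8C = 10001100 (10xxxxxx ✓), payload 001100.
Concatenate: 0111000000001100 = 0x700C (16 bits → U+700C).

U+700C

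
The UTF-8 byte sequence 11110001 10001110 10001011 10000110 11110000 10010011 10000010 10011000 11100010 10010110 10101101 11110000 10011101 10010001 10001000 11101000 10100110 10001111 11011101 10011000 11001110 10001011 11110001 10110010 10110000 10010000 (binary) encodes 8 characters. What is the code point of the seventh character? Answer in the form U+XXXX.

U+038B

Offset 0: leading byte 0xF1 = 11110001 → 4-byte char #1 = F1 8E 8B 86.
Offset 4: leading byte 0xF0 = 11110000 → 4-byte char #2 = F0 93 82 98.
Offset 8: leading byte 0xE2 = 11100010 → 3-byte char #3 = E2 96 AD.
Offset 11: leading byte 0xF0 = 11110000 → 4-byte char #4 = F0 9D 91 88.
Offset 15: leading byte 0xE8 = 11101000 → 3-byte char #5 = E8 A6 8F.
Offset 18: leading byte 0xDD = 11011101 → 2-byte char #6 = DD 98.
Offset 20: leading byte 0xCE = 11001110 → 2-byte char #7 = CE 8B.
Leading byte 0xCE = 11001110 matches 110xxxxx → 2-byte sequence.
Byte 1: 0xCE = 11001110, payload 01110 (5 bits).
Byte 2: 0x8B = 10001011 (10xxxxxx ✓), payload 001011.
Concatenate: 01110001011 = 0x38B (11 bits → U+038B).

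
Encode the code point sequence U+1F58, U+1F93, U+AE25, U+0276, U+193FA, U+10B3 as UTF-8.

U+1F58: 3-byte form → E1 BD 98.
U+1F93: 3-byte form → E1 BE 93.
U+AE25: 3-byte form → EA B8 A5.
U+0276: 2-byte form → C9 B6.
U+193FA: 4-byte form → F0 99 8F BA.
U+10B3: 3-byte form → E1 82 B3.
Concatenated (18 bytes): E1 BD 98 E1 BE 93 EA B8 A5 C9 B6 F0 99 8F BA E1 82 B3.

E1 BD 98 E1 BE 93 EA B8 A5 C9 B6 F0 99 8F BA E1 82 B3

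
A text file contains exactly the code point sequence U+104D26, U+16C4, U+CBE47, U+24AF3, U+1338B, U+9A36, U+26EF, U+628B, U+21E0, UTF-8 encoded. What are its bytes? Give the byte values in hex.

U+104D26: 4-byte form → F4 84 B4 A6.
U+16C4: 3-byte form → E1 9B 84.
U+CBE47: 4-byte form → F3 8B B9 87.
U+24AF3: 4-byte form → F0 A4 AB B3.
U+1338B: 4-byte form → F0 93 8E 8B.
U+9A36: 3-byte form → E9 A8 B6.
U+26EF: 3-byte form → E2 9B AF.
U+628B: 3-byte form → E6 8A 8B.
U+21E0: 3-byte form → E2 87 A0.
Concatenated (31 bytes): F4 84 B4 A6 E1 9B 84 F3 8B B9 87 F0 A4 AB B3 F0 93 8E 8B E9 A8 B6 E2 9B AF E6 8A 8B E2 87 A0.

F4 84 B4 A6 E1 9B 84 F3 8B B9 87 F0 A4 AB B3 F0 93 8E 8B E9 A8 B6 E2 9B AF E6 8A 8B E2 87 A0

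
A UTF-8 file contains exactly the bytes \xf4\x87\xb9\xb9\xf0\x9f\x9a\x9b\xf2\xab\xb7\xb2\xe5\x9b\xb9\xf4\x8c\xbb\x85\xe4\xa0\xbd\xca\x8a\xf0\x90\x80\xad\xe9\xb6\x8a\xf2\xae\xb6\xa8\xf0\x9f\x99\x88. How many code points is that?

Byte at offset 0: 0xF4 = 11110100 → 4-byte char (#1). Advance 4.
Byte at offset 4: 0xF0 = 11110000 → 4-byte char (#2). Advance 4.
Byte at offset 8: 0xF2 = 11110010 → 4-byte char (#3). Advance 4.
Byte at offset 12: 0xE5 = 11100101 → 3-byte char (#4). Advance 3.
Byte at offset 15: 0xF4 = 11110100 → 4-byte char (#5). Advance 4.
Byte at offset 19: 0xE4 = 11100100 → 3-byte char (#6). Advance 3.
Byte at offset 22: 0xCA = 11001010 → 2-byte char (#7). Advance 2.
Byte at offset 24: 0xF0 = 11110000 → 4-byte char (#8). Advance 4.
Byte at offset 28: 0xE9 = 11101001 → 3-byte char (#9). Advance 3.
Byte at offset 31: 0xF2 = 11110010 → 4-byte char (#10). Advance 4.
Byte at offset 35: 0xF0 = 11110000 → 4-byte char (#11). Advance 4.
Reached end at offset 39 after 11 code points.

11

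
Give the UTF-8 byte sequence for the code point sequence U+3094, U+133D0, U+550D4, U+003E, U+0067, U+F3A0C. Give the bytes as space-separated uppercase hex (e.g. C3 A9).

U+3094: 3-byte form → E3 82 94.
U+133D0: 4-byte form → F0 93 8F 90.
U+550D4: 4-byte form → F1 95 83 94.
U+003E: 1-byte form → 3E.
U+0067: 1-byte form → 67.
U+F3A0C: 4-byte form → F3 B3 A8 8C.
Concatenated (17 bytes): E3 82 94 F0 93 8F 90 F1 95 83 94 3E 67 F3 B3 A8 8C.

E3 82 94 F0 93 8F 90 F1 95 83 94 3E 67 F3 B3 A8 8C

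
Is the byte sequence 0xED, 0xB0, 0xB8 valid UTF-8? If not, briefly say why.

Structurally a 3-byte sequence; payload = 0xDC38.
But 0xDC38 is in U+D800–U+DFFF, the surrogate range. Surrogates are not Unicode scalar values and are forbidden in UTF-8.

invalid (encodes a surrogate (U+D800–U+DFFF))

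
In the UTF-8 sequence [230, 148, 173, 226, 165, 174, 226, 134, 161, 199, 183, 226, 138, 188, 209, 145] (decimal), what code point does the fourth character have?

U+01F7

Offset 0: leading byte 0xE6 = 11100110 → 3-byte char #1 = E6 94 AD.
Offset 3: leading byte 0xE2 = 11100010 → 3-byte char #2 = E2 A5 AE.
Offset 6: leading byte 0xE2 = 11100010 → 3-byte char #3 = E2 86 A1.
Offset 9: leading byte 0xC7 = 11000111 → 2-byte char #4 = C7 B7.
Leading byte 0xC7 = 11000111 matches 110xxxxx → 2-byte sequence.
Byte 1: 0xC7 = 11000111, payload 00111 (5 bits).
Byte 2: 0xB7 = 10110111 (10xxxxxx ✓), payload 110111.
Concatenate: 00111110111 = 0x1F7 (11 bits → U+01F7).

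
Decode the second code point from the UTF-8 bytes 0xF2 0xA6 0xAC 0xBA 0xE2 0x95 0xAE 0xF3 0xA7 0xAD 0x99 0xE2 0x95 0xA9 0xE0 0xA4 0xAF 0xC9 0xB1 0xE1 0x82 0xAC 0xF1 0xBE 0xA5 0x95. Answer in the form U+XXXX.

Offset 0: leading byte 0xF2 = 11110010 → 4-byte char #1 = F2 A6 AC BA.
Offset 4: leading byte 0xE2 = 11100010 → 3-byte char #2 = E2 95 AE.
Leading byte 0xE2 = 11100010 matches 1110xxxx → 3-byte sequence.
Byte 1: 0xE2 = 11100010, payload 0010 (4 bits).
Byte 2: 0x95 = 10010101 (10xxxxxx ✓), payload 010101.
Byte 3: 0xAE = 10101110 (10xxxxxx ✓), payload 101110.
Concatenate: 0010010101101110 = 0x256E (16 bits → U+256E).

U+256E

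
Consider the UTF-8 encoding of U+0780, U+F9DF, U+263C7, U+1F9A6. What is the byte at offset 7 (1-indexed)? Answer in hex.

1-indexed offset 7 is 0-indexed offset 6.
U+0780 → 2-byte form DE 80 at offsets 0–1.
U+F9DF → 3-byte form EF A7 9F at offsets 2–4.
U+263C7 → 4-byte form F0 A6 8F 87 at offsets 5–8.
Offset 6 falls in char 3's range; it's byte 2 of F0 A6 8F 87 = 0xA6.

0xA6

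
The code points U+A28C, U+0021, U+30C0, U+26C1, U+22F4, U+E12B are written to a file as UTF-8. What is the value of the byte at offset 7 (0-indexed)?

0xE2

U+A28C → 3-byte form EA 8A 8C at offsets 0–2.
U+0021 → 1-byte form 21 at offsets 3–3.
U+30C0 → 3-byte form E3 83 80 at offsets 4–6.
U+26C1 → 3-byte form E2 9B 81 at offsets 7–9.
Offset 7 falls in char 4's range; it's byte 1 of E2 9B 81 = 0xE2.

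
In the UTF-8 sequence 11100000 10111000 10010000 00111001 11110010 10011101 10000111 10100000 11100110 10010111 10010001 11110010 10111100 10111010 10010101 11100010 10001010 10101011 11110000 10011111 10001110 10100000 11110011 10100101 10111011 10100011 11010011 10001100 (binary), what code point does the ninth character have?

Offset 0: leading byte 0xE0 = 11100000 → 3-byte char #1 = E0 B8 90.
Offset 3: leading byte 0x39 = 00111001 → 1-byte char #2 = 39.
Offset 4: leading byte 0xF2 = 11110010 → 4-byte char #3 = F2 9D 87 A0.
Offset 8: leading byte 0xE6 = 11100110 → 3-byte char #4 = E6 97 91.
Offset 11: leading byte 0xF2 = 11110010 → 4-byte char #5 = F2 BC BA 95.
Offset 15: leading byte 0xE2 = 11100010 → 3-byte char #6 = E2 8A AB.
Offset 18: leading byte 0xF0 = 11110000 → 4-byte char #7 = F0 9F 8E A0.
Offset 22: leading byte 0xF3 = 11110011 → 4-byte char #8 = F3 A5 BB A3.
Offset 26: leading byte 0xD3 = 11010011 → 2-byte char #9 = D3 8C.
Leading byte 0xD3 = 11010011 matches 110xxxxx → 2-byte sequence.
Byte 1: 0xD3 = 11010011, payload 10011 (5 bits).
Byte 2: 0x8C = 10001100 (10xxxxxx ✓), payload 001100.
Concatenate: 10011001100 = 0x4CC (11 bits → U+04CC).

U+04CC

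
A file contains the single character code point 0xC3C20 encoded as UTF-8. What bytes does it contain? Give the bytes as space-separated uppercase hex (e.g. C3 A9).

U+C3C20 = 0xC3C20 = 801824 decimal. In range U+10000–U+10FFFF → 4-byte form: 11110xxx 10xxxxxx 10xxxxxx 10xxxxxx.
Binary (21 bits): 011000011110000100000.
Split 3+6+6+6: 011 | 000011 | 110000 | 100000.
Byte 1: 11110011 = 0xF3.
Byte 2: 10000011 = 0x83.
Byte 3: 10110000 = 0xB0.
Byte 4: 10100000 = 0xA0.

F3 83 B0 A0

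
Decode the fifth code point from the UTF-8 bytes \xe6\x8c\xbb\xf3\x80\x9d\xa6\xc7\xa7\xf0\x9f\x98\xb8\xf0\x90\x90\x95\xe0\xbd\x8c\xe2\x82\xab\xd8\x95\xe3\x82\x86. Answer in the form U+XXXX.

U+10415

Offset 0: leading byte 0xE6 = 11100110 → 3-byte char #1 = E6 8C BB.
Offset 3: leading byte 0xF3 = 11110011 → 4-byte char #2 = F3 80 9D A6.
Offset 7: leading byte 0xC7 = 11000111 → 2-byte char #3 = C7 A7.
Offset 9: leading byte 0xF0 = 11110000 → 4-byte char #4 = F0 9F 98 B8.
Offset 13: leading byte 0xF0 = 11110000 → 4-byte char #5 = F0 90 90 95.
Leading byte 0xF0 = 11110000 matches 11110xxx → 4-byte sequence.
Byte 1: 0xF0 = 11110000, payload 000 (3 bits).
Byte 2: 0x90 = 10010000 (10xxxxxx ✓), payload 010000.
Byte 3: 0x90 = 10010000 (10xxxxxx ✓), payload 010000.
Byte 4: 0x95 = 10010101 (10xxxxxx ✓), payload 010101.
Concatenate: 000010000010000010101 = 0x10415 (21 bits → U+10415).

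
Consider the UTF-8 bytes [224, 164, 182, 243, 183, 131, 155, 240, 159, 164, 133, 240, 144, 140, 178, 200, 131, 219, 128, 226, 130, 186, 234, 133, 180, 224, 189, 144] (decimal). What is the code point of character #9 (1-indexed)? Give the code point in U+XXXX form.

U+0F50

Offset 0: leading byte 0xE0 = 11100000 → 3-byte char #1 = E0 A4 B6.
Offset 3: leading byte 0xF3 = 11110011 → 4-byte char #2 = F3 B7 83 9B.
Offset 7: leading byte 0xF0 = 11110000 → 4-byte char #3 = F0 9F A4 85.
Offset 11: leading byte 0xF0 = 11110000 → 4-byte char #4 = F0 90 8C B2.
Offset 15: leading byte 0xC8 = 11001000 → 2-byte char #5 = C8 83.
Offset 17: leading byte 0xDB = 11011011 → 2-byte char #6 = DB 80.
Offset 19: leading byte 0xE2 = 11100010 → 3-byte char #7 = E2 82 BA.
Offset 22: leading byte 0xEA = 11101010 → 3-byte char #8 = EA 85 B4.
Offset 25: leading byte 0xE0 = 11100000 → 3-byte char #9 = E0 BD 90.
Leading byte 0xE0 = 11100000 matches 1110xxxx → 3-byte sequence.
Byte 1: 0xE0 = 11100000, payload 0000 (4 bits).
Byte 2: 0xBD = 10111101 (10xxxxxx ✓), payload 111101.
Byte 3: 0x90 = 10010000 (10xxxxxx ✓), payload 010000.
Concatenate: 0000111101010000 = 0xF50 (16 bits → U+0F50).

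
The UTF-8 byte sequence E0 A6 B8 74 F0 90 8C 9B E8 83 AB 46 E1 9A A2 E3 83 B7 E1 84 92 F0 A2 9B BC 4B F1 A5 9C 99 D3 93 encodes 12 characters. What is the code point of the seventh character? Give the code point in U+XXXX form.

Offset 0: leading byte 0xE0 = 11100000 → 3-byte char #1 = E0 A6 B8.
Offset 3: leading byte 0x74 = 01110100 → 1-byte char #2 = 74.
Offset 4: leading byte 0xF0 = 11110000 → 4-byte char #3 = F0 90 8C 9B.
Offset 8: leading byte 0xE8 = 11101000 → 3-byte char #4 = E8 83 AB.
Offset 11: leading byte 0x46 = 01000110 → 1-byte char #5 = 46.
Offset 12: leading byte 0xE1 = 11100001 → 3-byte char #6 = E1 9A A2.
Offset 15: leading byte 0xE3 = 11100011 → 3-byte char #7 = E3 83 B7.
Leading byte 0xE3 = 11100011 matches 1110xxxx → 3-byte sequence.
Byte 1: 0xE3 = 11100011, payload 0011 (4 bits).
Byte 2: 0x83 = 10000011 (10xxxxxx ✓), payload 000011.
Byte 3: 0xB7 = 10110111 (10xxxxxx ✓), payload 110111.
Concatenate: 0011000011110111 = 0x30F7 (16 bits → U+30F7).

U+30F7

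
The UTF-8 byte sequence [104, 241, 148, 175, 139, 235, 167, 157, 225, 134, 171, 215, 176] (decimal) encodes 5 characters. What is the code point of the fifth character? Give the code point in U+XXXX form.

Offset 0: leading byte 0x68 = 01101000 → 1-byte char #1 = 68.
Offset 1: leading byte 0xF1 = 11110001 → 4-byte char #2 = F1 94 AF 8B.
Offset 5: leading byte 0xEB = 11101011 → 3-byte char #3 = EB A7 9D.
Offset 8: leading byte 0xE1 = 11100001 → 3-byte char #4 = E1 86 AB.
Offset 11: leading byte 0xD7 = 11010111 → 2-byte char #5 = D7 B0.
Leading byte 0xD7 = 11010111 matches 110xxxxx → 2-byte sequence.
Byte 1: 0xD7 = 11010111, payload 10111 (5 bits).
Byte 2: 0xB0 = 10110000 (10xxxxxx ✓), payload 110000.
Concatenate: 10111110000 = 0x5F0 (11 bits → U+05F0).

U+05F0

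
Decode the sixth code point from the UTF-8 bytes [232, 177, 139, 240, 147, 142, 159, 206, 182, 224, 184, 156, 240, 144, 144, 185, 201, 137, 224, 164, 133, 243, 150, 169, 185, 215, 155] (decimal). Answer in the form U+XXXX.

U+0249

Offset 0: leading byte 0xE8 = 11101000 → 3-byte char #1 = E8 B1 8B.
Offset 3: leading byte 0xF0 = 11110000 → 4-byte char #2 = F0 93 8E 9F.
Offset 7: leading byte 0xCE = 11001110 → 2-byte char #3 = CE B6.
Offset 9: leading byte 0xE0 = 11100000 → 3-byte char #4 = E0 B8 9C.
Offset 12: leading byte 0xF0 = 11110000 → 4-byte char #5 = F0 90 90 B9.
Offset 16: leading byte 0xC9 = 11001001 → 2-byte char #6 = C9 89.
Leading byte 0xC9 = 11001001 matches 110xxxxx → 2-byte sequence.
Byte 1: 0xC9 = 11001001, payload 01001 (5 bits).
Byte 2: 0x89 = 10001001 (10xxxxxx ✓), payload 001001.
Concatenate: 01001001001 = 0x249 (11 bits → U+0249).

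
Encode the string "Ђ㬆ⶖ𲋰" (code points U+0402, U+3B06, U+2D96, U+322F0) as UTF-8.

U+0402: 2-byte form → D0 82.
U+3B06: 3-byte form → E3 AC 86.
U+2D96: 3-byte form → E2 B6 96.
U+322F0: 4-byte form → F0 B2 8B B0.
Concatenated (12 bytes): D0 82 E3 AC 86 E2 B6 96 F0 B2 8B B0.

D0 82 E3 AC 86 E2 B6 96 F0 B2 8B B0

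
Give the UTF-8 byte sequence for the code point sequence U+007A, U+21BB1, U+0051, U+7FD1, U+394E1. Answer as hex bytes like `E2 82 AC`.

7A F0 A1 AE B1 51 E7 BF 91 F0 B9 93 A1

U+007A: 1-byte form → 7A.
U+21BB1: 4-byte form → F0 A1 AE B1.
U+0051: 1-byte form → 51.
U+7FD1: 3-byte form → E7 BF 91.
U+394E1: 4-byte form → F0 B9 93 A1.
Concatenated (13 bytes): 7A F0 A1 AE B1 51 E7 BF 91 F0 B9 93 A1.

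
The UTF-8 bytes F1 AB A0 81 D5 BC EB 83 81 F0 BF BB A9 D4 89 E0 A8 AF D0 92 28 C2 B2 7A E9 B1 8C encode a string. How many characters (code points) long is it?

Byte at offset 0: 0xF1 = 11110001 → 4-byte char (#1). Advance 4.
Byte at offset 4: 0xD5 = 11010101 → 2-byte char (#2). Advance 2.
Byte at offset 6: 0xEB = 11101011 → 3-byte char (#3). Advance 3.
Byte at offset 9: 0xF0 = 11110000 → 4-byte char (#4). Advance 4.
Byte at offset 13: 0xD4 = 11010100 → 2-byte char (#5). Advance 2.
Byte at offset 15: 0xE0 = 11100000 → 3-byte char (#6). Advance 3.
Byte at offset 18: 0xD0 = 11010000 → 2-byte char (#7). Advance 2.
Byte at offset 20: 0x28 = 00101000 → 1-byte char (#8). Advance 1.
Byte at offset 21: 0xC2 = 11000010 → 2-byte char (#9). Advance 2.
Byte at offset 23: 0x7A = 01111010 → 1-byte char (#10). Advance 1.
Byte at offset 24: 0xE9 = 11101001 → 3-byte char (#11). Advance 3.
Reached end at offset 27 after 11 code points.

11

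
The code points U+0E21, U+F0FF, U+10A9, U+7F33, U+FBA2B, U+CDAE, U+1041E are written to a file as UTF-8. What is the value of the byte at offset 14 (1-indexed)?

0xBB

1-indexed offset 14 is 0-indexed offset 13.
U+0E21 → 3-byte form E0 B8 A1 at offsets 0–2.
U+F0FF → 3-byte form EF 83 BF at offsets 3–5.
U+10A9 → 3-byte form E1 82 A9 at offsets 6–8.
U+7F33 → 3-byte form E7 BC B3 at offsets 9–11.
U+FBA2B → 4-byte form F3 BB A8 AB at offsets 12–15.
Offset 13 falls in char 5's range; it's byte 2 of F3 BB A8 AB = 0xBB.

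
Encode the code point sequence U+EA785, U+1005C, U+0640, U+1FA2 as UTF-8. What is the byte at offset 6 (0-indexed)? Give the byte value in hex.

0x81

U+EA785 → 4-byte form F3 AA 9E 85 at offsets 0–3.
U+1005C → 4-byte form F0 90 81 9C at offsets 4–7.
Offset 6 falls in char 2's range; it's byte 3 of F0 90 81 9C = 0x81.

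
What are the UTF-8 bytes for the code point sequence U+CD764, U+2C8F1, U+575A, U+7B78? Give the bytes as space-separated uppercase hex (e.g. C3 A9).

F3 8D 9D A4 F0 AC A3 B1 E5 9D 9A E7 AD B8

U+CD764: 4-byte form → F3 8D 9D A4.
U+2C8F1: 4-byte form → F0 AC A3 B1.
U+575A: 3-byte form → E5 9D 9A.
U+7B78: 3-byte form → E7 AD B8.
Concatenated (14 bytes): F3 8D 9D A4 F0 AC A3 B1 E5 9D 9A E7 AD B8.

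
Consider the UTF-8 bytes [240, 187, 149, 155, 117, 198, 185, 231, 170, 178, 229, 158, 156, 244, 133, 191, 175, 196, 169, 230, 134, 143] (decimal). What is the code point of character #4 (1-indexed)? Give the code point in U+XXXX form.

Offset 0: leading byte 0xF0 = 11110000 → 4-byte char #1 = F0 BB 95 9B.
Offset 4: leading byte 0x75 = 01110101 → 1-byte char #2 = 75.
Offset 5: leading byte 0xC6 = 11000110 → 2-byte char #3 = C6 B9.
Offset 7: leading byte 0xE7 = 11100111 → 3-byte char #4 = E7 AA B2.
Leading byte 0xE7 = 11100111 matches 1110xxxx → 3-byte sequence.
Byte 1: 0xE7 = 11100111, payload 0111 (4 bits).
Byte 2: 0xAA = 10101010 (10xxxxxx ✓), payload 101010.
Byte 3: 0xB2 = 10110010 (10xxxxxx ✓), payload 110010.
Concatenate: 0111101010110010 = 0x7AB2 (16 bits → U+7AB2).

U+7AB2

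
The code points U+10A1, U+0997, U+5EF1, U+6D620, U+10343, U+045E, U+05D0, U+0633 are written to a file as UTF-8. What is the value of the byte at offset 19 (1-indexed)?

0x9E

1-indexed offset 19 is 0-indexed offset 18.
U+10A1 → 3-byte form E1 82 A1 at offsets 0–2.
U+0997 → 3-byte form E0 A6 97 at offsets 3–5.
U+5EF1 → 3-byte form E5 BB B1 at offsets 6–8.
U+6D620 → 4-byte form F1 AD 98 A0 at offsets 9–12.
U+10343 → 4-byte form F0 90 8D 83 at offsets 13–16.
U+045E → 2-byte form D1 9E at offsets 17–18.
Offset 18 falls in char 6's range; it's byte 2 of D1 9E = 0x9E.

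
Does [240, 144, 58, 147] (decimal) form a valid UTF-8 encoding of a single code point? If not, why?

Leading byte 0xF0 = 11110000 → 4-byte form.
Byte 3 is 0x3A = 00111010, which is not 10xxxxxx — expected a continuation byte.

invalid (non-continuation byte where continuation expected)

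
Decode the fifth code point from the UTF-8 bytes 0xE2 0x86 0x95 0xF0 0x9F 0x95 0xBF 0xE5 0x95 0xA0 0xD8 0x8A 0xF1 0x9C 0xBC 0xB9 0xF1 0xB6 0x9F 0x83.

Offset 0: leading byte 0xE2 = 11100010 → 3-byte char #1 = E2 86 95.
Offset 3: leading byte 0xF0 = 11110000 → 4-byte char #2 = F0 9F 95 BF.
Offset 7: leading byte 0xE5 = 11100101 → 3-byte char #3 = E5 95 A0.
Offset 10: leading byte 0xD8 = 11011000 → 2-byte char #4 = D8 8A.
Offset 12: leading byte 0xF1 = 11110001 → 4-byte char #5 = F1 9C BC B9.
Leading byte 0xF1 = 11110001 matches 11110xxx → 4-byte sequence.
Byte 1: 0xF1 = 11110001, payload 001 (3 bits).
Byte 2: 0x9C = 10011100 (10xxxxxx ✓), payload 011100.
Byte 3: 0xBC = 10111100 (10xxxxxx ✓), payload 111100.
Byte 4: 0xB9 = 10111001 (10xxxxxx ✓), payload 111001.
Concatenate: 001011100111100111001 = 0x5CF39 (21 bits → U+5CF39).

U+5CF39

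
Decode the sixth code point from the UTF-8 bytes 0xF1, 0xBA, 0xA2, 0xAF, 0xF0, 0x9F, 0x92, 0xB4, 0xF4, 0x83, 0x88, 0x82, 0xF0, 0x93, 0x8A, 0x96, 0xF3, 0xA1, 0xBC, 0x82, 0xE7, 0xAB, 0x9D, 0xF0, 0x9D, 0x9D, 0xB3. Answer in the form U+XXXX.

Offset 0: leading byte 0xF1 = 11110001 → 4-byte char #1 = F1 BA A2 AF.
Offset 4: leading byte 0xF0 = 11110000 → 4-byte char #2 = F0 9F 92 B4.
Offset 8: leading byte 0xF4 = 11110100 → 4-byte char #3 = F4 83 88 82.
Offset 12: leading byte 0xF0 = 11110000 → 4-byte char #4 = F0 93 8A 96.
Offset 16: leading byte 0xF3 = 11110011 → 4-byte char #5 = F3 A1 BC 82.
Offset 20: leading byte 0xE7 = 11100111 → 3-byte char #6 = E7 AB 9D.
Leading byte 0xE7 = 11100111 matches 1110xxxx → 3-byte sequence.
Byte 1: 0xE7 = 11100111, payload 0111 (4 bits).
Byte 2: 0xAB = 10101011 (10xxxxxx ✓), payload 101011.
Byte 3: 0x9D = 10011101 (10xxxxxx ✓), payload 011101.
Concatenate: 0111101011011101 = 0x7ADD (16 bits → U+7ADD).

U+7ADD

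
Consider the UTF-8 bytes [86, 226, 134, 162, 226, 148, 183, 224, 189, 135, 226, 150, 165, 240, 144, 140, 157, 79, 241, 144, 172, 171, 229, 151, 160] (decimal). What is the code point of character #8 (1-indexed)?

Offset 0: leading byte 0x56 = 01010110 → 1-byte char #1 = 56.
Offset 1: leading byte 0xE2 = 11100010 → 3-byte char #2 = E2 86 A2.
Offset 4: leading byte 0xE2 = 11100010 → 3-byte char #3 = E2 94 B7.
Offset 7: leading byte 0xE0 = 11100000 → 3-byte char #4 = E0 BD 87.
Offset 10: leading byte 0xE2 = 11100010 → 3-byte char #5 = E2 96 A5.
Offset 13: leading byte 0xF0 = 11110000 → 4-byte char #6 = F0 90 8C 9D.
Offset 17: leading byte 0x4F = 01001111 → 1-byte char #7 = 4F.
Offset 18: leading byte 0xF1 = 11110001 → 4-byte char #8 = F1 90 AC AB.
Leading byte 0xF1 = 11110001 matches 11110xxx → 4-byte sequence.
Byte 1: 0xF1 = 11110001, payload 001 (3 bits).
Byte 2: 0x90 = 10010000 (10xxxxxx ✓), payload 010000.
Byte 3: 0xAC = 10101100 (10xxxxxx ✓), payload 101100.
Byte 4: 0xAB = 10101011 (10xxxxxx ✓), payload 101011.
Concatenate: 001010000101100101011 = 0x50B2B (21 bits → U+50B2B).

U+50B2B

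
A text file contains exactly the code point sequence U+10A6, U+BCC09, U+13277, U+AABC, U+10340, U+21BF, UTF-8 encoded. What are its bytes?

E1 82 A6 F2 BC B0 89 F0 93 89 B7 EA AA BC F0 90 8D 80 E2 86 BF

U+10A6: 3-byte form → E1 82 A6.
U+BCC09: 4-byte form → F2 BC B0 89.
U+13277: 4-byte form → F0 93 89 B7.
U+AABC: 3-byte form → EA AA BC.
U+10340: 4-byte form → F0 90 8D 80.
U+21BF: 3-byte form → E2 86 BF.
Concatenated (21 bytes): E1 82 A6 F2 BC B0 89 F0 93 89 B7 EA AA BC F0 90 8D 80 E2 86 BF.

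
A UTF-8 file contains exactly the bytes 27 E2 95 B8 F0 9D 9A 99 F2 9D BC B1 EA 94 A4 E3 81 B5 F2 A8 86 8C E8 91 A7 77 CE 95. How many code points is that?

10

Byte at offset 0: 0x27 = 00100111 → 1-byte char (#1). Advance 1.
Byte at offset 1: 0xE2 = 11100010 → 3-byte char (#2). Advance 3.
Byte at offset 4: 0xF0 = 11110000 → 4-byte char (#3). Advance 4.
Byte at offset 8: 0xF2 = 11110010 → 4-byte char (#4). Advance 4.
Byte at offset 12: 0xEA = 11101010 → 3-byte char (#5). Advance 3.
Byte at offset 15: 0xE3 = 11100011 → 3-byte char (#6). Advance 3.
Byte at offset 18: 0xF2 = 11110010 → 4-byte char (#7). Advance 4.
Byte at offset 22: 0xE8 = 11101000 → 3-byte char (#8). Advance 3.
Byte at offset 25: 0x77 = 01110111 → 1-byte char (#9). Advance 1.
Byte at offset 26: 0xCE = 11001110 → 2-byte char (#10). Advance 2.
Reached end at offset 28 after 10 code points.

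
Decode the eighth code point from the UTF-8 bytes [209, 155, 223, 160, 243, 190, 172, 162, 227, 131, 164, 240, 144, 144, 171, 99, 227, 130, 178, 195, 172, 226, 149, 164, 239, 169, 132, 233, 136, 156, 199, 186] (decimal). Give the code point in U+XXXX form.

U+00EC

Offset 0: leading byte 0xD1 = 11010001 → 2-byte char #1 = D1 9B.
Offset 2: leading byte 0xDF = 11011111 → 2-byte char #2 = DF A0.
Offset 4: leading byte 0xF3 = 11110011 → 4-byte char #3 = F3 BE AC A2.
Offset 8: leading byte 0xE3 = 11100011 → 3-byte char #4 = E3 83 A4.
Offset 11: leading byte 0xF0 = 11110000 → 4-byte char #5 = F0 90 90 AB.
Offset 15: leading byte 0x63 = 01100011 → 1-byte char #6 = 63.
Offset 16: leading byte 0xE3 = 11100011 → 3-byte char #7 = E3 82 B2.
Offset 19: leading byte 0xC3 = 11000011 → 2-byte char #8 = C3 AC.
Leading byte 0xC3 = 11000011 matches 110xxxxx → 2-byte sequence.
Byte 1: 0xC3 = 11000011, payload 00011 (5 bits).
Byte 2: 0xAC = 10101100 (10xxxxxx ✓), payload 101100.
Concatenate: 00011101100 = 0xEC (11 bits → U+00EC).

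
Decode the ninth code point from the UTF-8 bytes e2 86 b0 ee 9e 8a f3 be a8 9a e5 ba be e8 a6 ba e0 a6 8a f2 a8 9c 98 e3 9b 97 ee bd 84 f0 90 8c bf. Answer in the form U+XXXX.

U+EF44

Offset 0: leading byte 0xE2 = 11100010 → 3-byte char #1 = E2 86 B0.
Offset 3: leading byte 0xEE = 11101110 → 3-byte char #2 = EE 9E 8A.
Offset 6: leading byte 0xF3 = 11110011 → 4-byte char #3 = F3 BE A8 9A.
Offset 10: leading byte 0xE5 = 11100101 → 3-byte char #4 = E5 BA BE.
Offset 13: leading byte 0xE8 = 11101000 → 3-byte char #5 = E8 A6 BA.
Offset 16: leading byte 0xE0 = 11100000 → 3-byte char #6 = E0 A6 8A.
Offset 19: leading byte 0xF2 = 11110010 → 4-byte char #7 = F2 A8 9C 98.
Offset 23: leading byte 0xE3 = 11100011 → 3-byte char #8 = E3 9B 97.
Offset 26: leading byte 0xEE = 11101110 → 3-byte char #9 = EE BD 84.
Leading byte 0xEE = 11101110 matches 1110xxxx → 3-byte sequence.
Byte 1: 0xEE = 11101110, payload 1110 (4 bits).
Byte 2: 0xBD = 10111101 (10xxxxxx ✓), payload 111101.
Byte 3: 0x84 = 10000100 (10xxxxxx ✓), payload 000100.
Concatenate: 1110111101000100 = 0xEF44 (16 bits → U+EF44).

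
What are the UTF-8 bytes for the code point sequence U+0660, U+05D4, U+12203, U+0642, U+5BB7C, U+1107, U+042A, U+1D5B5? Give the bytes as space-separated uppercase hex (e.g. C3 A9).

U+0660: 2-byte form → D9 A0.
U+05D4: 2-byte form → D7 94.
U+12203: 4-byte form → F0 92 88 83.
U+0642: 2-byte form → D9 82.
U+5BB7C: 4-byte form → F1 9B AD BC.
U+1107: 3-byte form → E1 84 87.
U+042A: 2-byte form → D0 AA.
U+1D5B5: 4-byte form → F0 9D 96 B5.
Concatenated (23 bytes): D9 A0 D7 94 F0 92 88 83 D9 82 F1 9B AD BC E1 84 87 D0 AA F0 9D 96 B5.

D9 A0 D7 94 F0 92 88 83 D9 82 F1 9B AD BC E1 84 87 D0 AA F0 9D 96 B5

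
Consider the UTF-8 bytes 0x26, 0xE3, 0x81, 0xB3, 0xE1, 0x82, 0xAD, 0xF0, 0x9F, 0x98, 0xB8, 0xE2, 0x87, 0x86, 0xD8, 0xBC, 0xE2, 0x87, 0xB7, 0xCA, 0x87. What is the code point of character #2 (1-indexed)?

U+3073

Offset 0: leading byte 0x26 = 00100110 → 1-byte char #1 = 26.
Offset 1: leading byte 0xE3 = 11100011 → 3-byte char #2 = E3 81 B3.
Leading byte 0xE3 = 11100011 matches 1110xxxx → 3-byte sequence.
Byte 1: 0xE3 = 11100011, payload 0011 (4 bits).
Byte 2: 0x81 = 10000001 (10xxxxxx ✓), payload 000001.
Byte 3: 0xB3 = 10110011 (10xxxxxx ✓), payload 110011.
Concatenate: 0011000001110011 = 0x3073 (16 bits → U+3073).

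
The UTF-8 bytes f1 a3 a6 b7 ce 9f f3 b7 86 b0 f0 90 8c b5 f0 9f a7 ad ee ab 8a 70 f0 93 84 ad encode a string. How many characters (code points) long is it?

Byte at offset 0: 0xF1 = 11110001 → 4-byte char (#1). Advance 4.
Byte at offset 4: 0xCE = 11001110 → 2-byte char (#2). Advance 2.
Byte at offset 6: 0xF3 = 11110011 → 4-byte char (#3). Advance 4.
Byte at offset 10: 0xF0 = 11110000 → 4-byte char (#4). Advance 4.
Byte at offset 14: 0xF0 = 11110000 → 4-byte char (#5). Advance 4.
Byte at offset 18: 0xEE = 11101110 → 3-byte char (#6). Advance 3.
Byte at offset 21: 0x70 = 01110000 → 1-byte char (#7). Advance 1.
Byte at offset 22: 0xF0 = 11110000 → 4-byte char (#8). Advance 4.
Reached end at offset 26 after 8 code points.

8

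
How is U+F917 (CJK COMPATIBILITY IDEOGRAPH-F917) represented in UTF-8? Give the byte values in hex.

EF A4 97

U+F917 = 0xF917 = 63767 decimal. In range U+0800–U+FFFF → 3-byte form: 1110xxxx 10xxxxxx 10xxxxxx.
Binary (16 bits): 1111100100010111.
Split 4+6+6: 1111 | 100100 | 010111.
Byte 1: 11101111 = 0xEF.
Byte 2: 10100100 = 0xA4.
Byte 3: 10010111 = 0x97.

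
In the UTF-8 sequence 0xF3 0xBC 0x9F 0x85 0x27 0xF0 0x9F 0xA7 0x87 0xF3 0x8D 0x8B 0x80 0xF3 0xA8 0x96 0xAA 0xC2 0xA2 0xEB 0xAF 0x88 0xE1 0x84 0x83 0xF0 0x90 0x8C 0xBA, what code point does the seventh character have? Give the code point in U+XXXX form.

Offset 0: leading byte 0xF3 = 11110011 → 4-byte char #1 = F3 BC 9F 85.
Offset 4: leading byte 0x27 = 00100111 → 1-byte char #2 = 27.
Offset 5: leading byte 0xF0 = 11110000 → 4-byte char #3 = F0 9F A7 87.
Offset 9: leading byte 0xF3 = 11110011 → 4-byte char #4 = F3 8D 8B 80.
Offset 13: leading byte 0xF3 = 11110011 → 4-byte char #5 = F3 A8 96 AA.
Offset 17: leading byte 0xC2 = 11000010 → 2-byte char #6 = C2 A2.
Offset 19: leading byte 0xEB = 11101011 → 3-byte char #7 = EB AF 88.
Leading byte 0xEB = 11101011 matches 1110xxxx → 3-byte sequence.
Byte 1: 0xEB = 11101011, payload 1011 (4 bits).
Byte 2: 0xAF = 10101111 (10xxxxxx ✓), payload 101111.
Byte 3: 0x88 = 10001000 (10xxxxxx ✓), payload 001000.
Concatenate: 1011101111001000 = 0xBBC8 (16 bits → U+BBC8).

U+BBC8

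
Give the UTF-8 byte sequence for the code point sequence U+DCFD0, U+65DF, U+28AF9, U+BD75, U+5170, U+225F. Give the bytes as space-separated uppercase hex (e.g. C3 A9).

U+DCFD0: 4-byte form → F3 9C BF 90.
U+65DF: 3-byte form → E6 97 9F.
U+28AF9: 4-byte form → F0 A8 AB B9.
U+BD75: 3-byte form → EB B5 B5.
U+5170: 3-byte form → E5 85 B0.
U+225F: 3-byte form → E2 89 9F.
Concatenated (20 bytes): F3 9C BF 90 E6 97 9F F0 A8 AB B9 EB B5 B5 E5 85 B0 E2 89 9F.

F3 9C BF 90 E6 97 9F F0 A8 AB B9 EB B5 B5 E5 85 B0 E2 89 9F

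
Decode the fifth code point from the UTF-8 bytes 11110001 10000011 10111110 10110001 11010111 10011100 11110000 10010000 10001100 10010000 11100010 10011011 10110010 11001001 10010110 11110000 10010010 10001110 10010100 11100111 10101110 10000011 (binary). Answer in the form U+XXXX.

Offset 0: leading byte 0xF1 = 11110001 → 4-byte char #1 = F1 83 BE B1.
Offset 4: leading byte 0xD7 = 11010111 → 2-byte char #2 = D7 9C.
Offset 6: leading byte 0xF0 = 11110000 → 4-byte char #3 = F0 90 8C 90.
Offset 10: leading byte 0xE2 = 11100010 → 3-byte char #4 = E2 9B B2.
Offset 13: leading byte 0xC9 = 11001001 → 2-byte char #5 = C9 96.
Leading byte 0xC9 = 11001001 matches 110xxxxx → 2-byte sequence.
Byte 1: 0xC9 = 11001001, payload 01001 (5 bits).
Byte 2: 0x96 = 10010110 (10xxxxxx ✓), payload 010110.
Concatenate: 01001010110 = 0x256 (11 bits → U+0256).

U+0256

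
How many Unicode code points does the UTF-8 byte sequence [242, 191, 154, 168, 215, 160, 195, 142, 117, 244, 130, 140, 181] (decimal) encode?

5

Byte at offset 0: 0xF2 = 11110010 → 4-byte char (#1). Advance 4.
Byte at offset 4: 0xD7 = 11010111 → 2-byte char (#2). Advance 2.
Byte at offset 6: 0xC3 = 11000011 → 2-byte char (#3). Advance 2.
Byte at offset 8: 0x75 = 01110101 → 1-byte char (#4). Advance 1.
Byte at offset 9: 0xF4 = 11110100 → 4-byte char (#5). Advance 4.
Reached end at offset 13 after 5 code points.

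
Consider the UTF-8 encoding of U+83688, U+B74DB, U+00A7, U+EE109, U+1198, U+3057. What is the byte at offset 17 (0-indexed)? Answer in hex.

0xE3

U+83688 → 4-byte form F2 83 9A 88 at offsets 0–3.
U+B74DB → 4-byte form F2 B7 93 9B at offsets 4–7.
U+00A7 → 2-byte form C2 A7 at offsets 8–9.
U+EE109 → 4-byte form F3 AE 84 89 at offsets 10–13.
U+1198 → 3-byte form E1 86 98 at offsets 14–16.
U+3057 → 3-byte form E3 81 97 at offsets 17–19.
Offset 17 falls in char 6's range; it's byte 1 of E3 81 97 = 0xE3.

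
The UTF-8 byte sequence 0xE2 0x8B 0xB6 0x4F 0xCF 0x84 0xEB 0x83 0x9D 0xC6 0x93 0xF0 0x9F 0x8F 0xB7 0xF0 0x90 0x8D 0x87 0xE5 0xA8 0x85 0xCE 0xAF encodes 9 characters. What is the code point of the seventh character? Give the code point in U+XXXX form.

U+10347

Offset 0: leading byte 0xE2 = 11100010 → 3-byte char #1 = E2 8B B6.
Offset 3: leading byte 0x4F = 01001111 → 1-byte char #2 = 4F.
Offset 4: leading byte 0xCF = 11001111 → 2-byte char #3 = CF 84.
Offset 6: leading byte 0xEB = 11101011 → 3-byte char #4 = EB 83 9D.
Offset 9: leading byte 0xC6 = 11000110 → 2-byte char #5 = C6 93.
Offset 11: leading byte 0xF0 = 11110000 → 4-byte char #6 = F0 9F 8F B7.
Offset 15: leading byte 0xF0 = 11110000 → 4-byte char #7 = F0 90 8D 87.
Leading byte 0xF0 = 11110000 matches 11110xxx → 4-byte sequence.
Byte 1: 0xF0 = 11110000, payload 000 (3 bits).
Byte 2: 0x90 = 10010000 (10xxxxxx ✓), payload 010000.
Byte 3: 0x8D = 10001101 (10xxxxxx ✓), payload 001101.
Byte 4: 0x87 = 10000111 (10xxxxxx ✓), payload 000111.
Concatenate: 000010000001101000111 = 0x10347 (21 bits → U+10347).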